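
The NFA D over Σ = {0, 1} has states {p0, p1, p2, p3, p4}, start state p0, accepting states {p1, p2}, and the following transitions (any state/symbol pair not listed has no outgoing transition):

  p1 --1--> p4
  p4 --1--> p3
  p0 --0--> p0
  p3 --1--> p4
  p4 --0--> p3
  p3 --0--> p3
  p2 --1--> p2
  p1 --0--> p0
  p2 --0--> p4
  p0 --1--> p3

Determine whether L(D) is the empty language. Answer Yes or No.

The states reachable from the start state are {p0, p3, p4}.
None of the accepting states {p1, p2} is reachable, so no string is accepted and L(D) = ∅.

Yes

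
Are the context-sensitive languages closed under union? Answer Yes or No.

A linear-bounded automaton can nondeterministically choose to simulate the LBA for L₁ or the LBA for L₂; equivalently, with disjoint nonterminals, S → S₁ | S₂ added to two noncontracting grammars is still noncontracting.
So the context-sensitive languages are closed under union.

Yes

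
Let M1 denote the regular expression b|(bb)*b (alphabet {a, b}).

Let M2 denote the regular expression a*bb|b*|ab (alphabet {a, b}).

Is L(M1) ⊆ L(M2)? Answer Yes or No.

Converting the expression M1 to a DFA (subset construction, then merging equivalent states) gives the minimal DFA with states {r0, r1, r2}, start state r0, accepting states {r2} and transitions r0: a→r1, b→r2; r1: a→r1, b→r1; r2: a→r1, b→r0.
Converting the expression M2 to a DFA (subset construction, then merging equivalent states) gives the minimal DFA with states {t0, t1, t2, t3, t4, t5, t6, t7}, start state t0, accepting states {t0, t2, t4, t7} and transitions t0: a→t1, b→t2; t1: a→t3, b→t4; t2: a→t5, b→t2; t3: a→t3, b→t6; t4: a→t5, b→t7; t5: a→t5, b→t5; t6: a→t5, b→t7; t7: a→t5, b→t5.
Exploring the product automaton M1 × M2 from the start pair (r0, t0), following both machines on each input symbol, reaches 9 state pairs: (r0, t0), (r1, t1), (r2, t2), (r1, t3), (r1, t4), (r1, t5), (r0, t2), (r1, t6), (r1, t7).
M1 accepts in {r2} and M2 accepts in {t0, t2, t4, t7}. The reachable pairs whose M1-component is accepting are (r2, t2); in each of them the M2-component is accepting too, so the product for L(M1) \ L(M2) (M1-component accepting, M2-component rejecting) has no reachable accepting pair and the difference is empty.
Hence every string in L(M1) is also in L(M2).

Yes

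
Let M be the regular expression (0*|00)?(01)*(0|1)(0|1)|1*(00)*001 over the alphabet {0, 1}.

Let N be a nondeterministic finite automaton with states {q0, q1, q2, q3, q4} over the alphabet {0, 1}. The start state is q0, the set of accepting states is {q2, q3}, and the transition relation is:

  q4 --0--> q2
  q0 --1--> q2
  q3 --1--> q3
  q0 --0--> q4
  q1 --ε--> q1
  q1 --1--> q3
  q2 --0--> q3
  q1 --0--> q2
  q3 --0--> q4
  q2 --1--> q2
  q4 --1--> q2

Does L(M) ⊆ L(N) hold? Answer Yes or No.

The string 0000 is in L(M) but not in L(N).
So L(M) ⊄ L(N).

No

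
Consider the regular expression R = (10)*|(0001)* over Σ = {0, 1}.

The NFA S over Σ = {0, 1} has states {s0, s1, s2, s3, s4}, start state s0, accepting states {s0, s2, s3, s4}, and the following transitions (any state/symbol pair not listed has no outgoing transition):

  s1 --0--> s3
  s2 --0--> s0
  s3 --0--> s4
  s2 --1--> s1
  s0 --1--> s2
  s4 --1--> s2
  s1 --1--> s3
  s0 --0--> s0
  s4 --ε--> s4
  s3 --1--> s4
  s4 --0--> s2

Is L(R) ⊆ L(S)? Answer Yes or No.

Yes

Converting the expression R to a DFA (subset construction, then merging equivalent states) gives the minimal DFA with states {r0, r1, r2, r3, r4, r5, r6, r7}, start state r0, accepting states {r0, r5, r7} and transitions r0: 0→r1, 1→r2; r1: 0→r3, 1→r4; r2: 0→r5, 1→r4; r3: 0→r6, 1→r4; r4: 0→r4, 1→r4; r5: 0→r4, 1→r2; r6: 0→r4, 1→r7; r7: 0→r1, 1→r4.
Exploring the product automaton R × S from the start pair (r0, s0), following both machines on each input symbol, reaches 12 state pairs: (r0, s0), (r1, s0), (r2, s2), (r3, s0), (r4, s2), (r5, s0), (r4, s1), (r6, s0), (r4, s0), (r4, s3), (r7, s2), (r4, s4).
R accepts in {r0, r5, r7} and S accepts in {s0, s2, s3, s4}. The reachable pairs whose R-component is accepting are (r0, s0), (r5, s0), (r7, s2); in each of them the S-component is accepting too, so the product for L(R) \ L(S) (R-component accepting, S-component rejecting) has no reachable accepting pair and the difference is empty.
Hence every string in L(R) is also in L(S).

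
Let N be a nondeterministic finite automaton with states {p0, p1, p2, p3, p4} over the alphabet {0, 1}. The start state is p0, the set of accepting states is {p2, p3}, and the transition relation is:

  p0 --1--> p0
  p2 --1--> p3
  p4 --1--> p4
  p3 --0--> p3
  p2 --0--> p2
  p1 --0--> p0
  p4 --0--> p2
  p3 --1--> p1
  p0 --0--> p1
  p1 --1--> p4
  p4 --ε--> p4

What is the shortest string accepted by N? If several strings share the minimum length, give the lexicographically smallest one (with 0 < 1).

A breadth-first search from p0 reaches an accepting state first via the path p0 → p1 → p4 → p2 on input 010.
No string of length < 3 is accepted (BFS exhausts all shorter strings without reaching an accepting state), and 010 is the lexicographically least accepting string of length 3.

010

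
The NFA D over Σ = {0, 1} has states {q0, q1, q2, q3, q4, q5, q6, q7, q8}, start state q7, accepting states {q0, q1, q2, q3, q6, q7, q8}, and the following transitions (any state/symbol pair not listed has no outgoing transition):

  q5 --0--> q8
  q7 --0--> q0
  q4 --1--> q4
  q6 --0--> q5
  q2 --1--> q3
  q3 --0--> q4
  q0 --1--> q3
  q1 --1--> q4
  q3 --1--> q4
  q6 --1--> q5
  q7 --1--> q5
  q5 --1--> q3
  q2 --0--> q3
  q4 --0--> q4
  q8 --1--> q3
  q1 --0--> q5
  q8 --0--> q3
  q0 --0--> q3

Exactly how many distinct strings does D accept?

The useful subgraph on states {q0, q3, q5, q7, q8} is acyclic, so L(D) is finite; the longest accepting path visits 4 useful states, giving maximum string length 3.
Counting accepting paths from q7 by length: 1 of length 0, 1 of length 1, 4 of length 2, 2 of length 3. Total 8.

8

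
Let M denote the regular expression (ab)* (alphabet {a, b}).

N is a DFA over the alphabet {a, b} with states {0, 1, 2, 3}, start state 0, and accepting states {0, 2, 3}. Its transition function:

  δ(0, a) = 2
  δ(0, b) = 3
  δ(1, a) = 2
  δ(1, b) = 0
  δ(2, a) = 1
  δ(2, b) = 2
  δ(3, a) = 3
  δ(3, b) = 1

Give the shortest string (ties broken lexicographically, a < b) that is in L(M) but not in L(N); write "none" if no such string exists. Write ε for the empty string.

none

Converting the expression M to a DFA (subset construction, then merging equivalent states) gives the minimal DFA with states {m0, m1, m2}, start state m0, accepting states {m0} and transitions m0: a→m1, b→m2; m1: a→m2, b→m0; m2: a→m2, b→m2.
Exploring the product automaton M × N from the start pair (m0, 0), following both machines on each input symbol, reaches 8 state pairs: (m0, 0), (m1, 2), (m2, 3), (m2, 1), (m0, 2), (m2, 2), (m2, 0), (m1, 1).
M accepts in {m0} and N accepts in {0, 2, 3}. The reachable pairs whose M-component is accepting are (m0, 0), (m0, 2); in each of them the N-component is accepting too, so the product for L(M) \ L(N) (M-component accepting, N-component rejecting) has no reachable accepting pair and the difference is empty.
So every string accepted by M is also accepted by N: L(M) \ L(N) = ∅ and there is no such string.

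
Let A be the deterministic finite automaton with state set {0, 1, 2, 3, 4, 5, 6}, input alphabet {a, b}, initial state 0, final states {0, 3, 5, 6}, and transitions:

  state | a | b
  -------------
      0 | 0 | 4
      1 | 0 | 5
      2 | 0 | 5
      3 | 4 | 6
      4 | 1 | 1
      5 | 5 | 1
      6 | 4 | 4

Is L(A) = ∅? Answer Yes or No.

No

The empty string ε is accepted: the run 0 ends in the accepting state 0.
Since at least one string is accepted, L(A) is not empty.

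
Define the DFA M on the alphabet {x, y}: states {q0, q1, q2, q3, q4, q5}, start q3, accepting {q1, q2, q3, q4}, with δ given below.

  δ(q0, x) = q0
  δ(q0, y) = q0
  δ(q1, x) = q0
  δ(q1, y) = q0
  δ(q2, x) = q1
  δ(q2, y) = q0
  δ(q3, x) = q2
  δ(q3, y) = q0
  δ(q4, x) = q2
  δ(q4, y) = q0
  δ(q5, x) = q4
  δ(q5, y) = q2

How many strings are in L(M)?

3

The useful subgraph on states {q1, q2, q3} is acyclic, so L(M) is finite; the longest accepting path visits 3 useful states, giving maximum string length 2.
Counting accepting paths from q3 by length: 1 of length 0, 1 of length 1, 1 of length 2. Total 3.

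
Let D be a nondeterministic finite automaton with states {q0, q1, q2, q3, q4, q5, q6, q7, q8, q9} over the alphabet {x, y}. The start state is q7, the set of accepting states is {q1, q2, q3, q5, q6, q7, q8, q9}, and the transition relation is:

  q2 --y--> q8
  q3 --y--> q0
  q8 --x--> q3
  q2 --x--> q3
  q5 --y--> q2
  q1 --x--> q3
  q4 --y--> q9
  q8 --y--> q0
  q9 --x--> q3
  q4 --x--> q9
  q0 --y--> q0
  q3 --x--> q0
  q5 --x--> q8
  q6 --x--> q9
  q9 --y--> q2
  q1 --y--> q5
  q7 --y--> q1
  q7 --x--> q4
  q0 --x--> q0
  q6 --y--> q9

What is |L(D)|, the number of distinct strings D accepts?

22

The useful subgraph on states {q1, q2, q3, q4, q5, q7, q8, q9} is acyclic, so L(D) is finite; the longest accepting path visits 6 useful states, giving maximum string length 5.
Counting accepting paths from q7 by length: 1 of length 0, 1 of length 1, 4 of length 2, 6 of length 3, 7 of length 4, 3 of length 5. Total 22.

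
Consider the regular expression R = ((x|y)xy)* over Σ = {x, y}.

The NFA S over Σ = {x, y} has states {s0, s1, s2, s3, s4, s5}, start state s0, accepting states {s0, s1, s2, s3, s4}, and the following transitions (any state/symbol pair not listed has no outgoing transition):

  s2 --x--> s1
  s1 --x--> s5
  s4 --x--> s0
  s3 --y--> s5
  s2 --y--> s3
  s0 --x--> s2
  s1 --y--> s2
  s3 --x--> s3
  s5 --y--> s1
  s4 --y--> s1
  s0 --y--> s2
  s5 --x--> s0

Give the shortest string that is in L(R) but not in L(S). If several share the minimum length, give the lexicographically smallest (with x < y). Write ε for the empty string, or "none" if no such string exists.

xxyyxy

The string xxyyxy is accepted by R but not by S.
No shorter string lies in the difference, and xxyyxy is the lexicographically first length-6 string in L(R) \ L(S).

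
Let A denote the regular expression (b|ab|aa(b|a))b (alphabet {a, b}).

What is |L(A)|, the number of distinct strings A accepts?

4

The expression has no Kleene star, so L(A) is finite. Expanding the alternatives gives {bb, abb, aaab, aabb}.
That is 1 of length 2, 1 of length 3, 2 of length 4: 4 strings in all.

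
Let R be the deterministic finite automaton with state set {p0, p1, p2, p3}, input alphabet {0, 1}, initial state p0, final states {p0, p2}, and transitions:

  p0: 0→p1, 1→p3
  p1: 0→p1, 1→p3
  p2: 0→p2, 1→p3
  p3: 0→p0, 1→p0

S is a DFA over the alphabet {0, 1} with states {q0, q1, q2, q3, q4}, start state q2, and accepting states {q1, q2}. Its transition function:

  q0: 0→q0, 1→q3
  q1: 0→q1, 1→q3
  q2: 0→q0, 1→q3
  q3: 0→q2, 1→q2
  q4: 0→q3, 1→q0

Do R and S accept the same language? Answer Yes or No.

Yes

Exploring the product automaton R × S from the start pair (p0, q2), following both machines on each input symbol, reaches 3 state pairs: (p0, q2), (p1, q0), (p3, q3).
R accepts in {p0, p2} and S accepts in {q1, q2}. In every reachable pair the two components are either both accepting — (p0, q2) — or both non-accepting, so no string is accepted by exactly one of the machines: L(R) \ L(S) and L(S) \ L(R) are both empty.
Hence every string is accepted by R iff it is accepted by S, and the two languages coincide.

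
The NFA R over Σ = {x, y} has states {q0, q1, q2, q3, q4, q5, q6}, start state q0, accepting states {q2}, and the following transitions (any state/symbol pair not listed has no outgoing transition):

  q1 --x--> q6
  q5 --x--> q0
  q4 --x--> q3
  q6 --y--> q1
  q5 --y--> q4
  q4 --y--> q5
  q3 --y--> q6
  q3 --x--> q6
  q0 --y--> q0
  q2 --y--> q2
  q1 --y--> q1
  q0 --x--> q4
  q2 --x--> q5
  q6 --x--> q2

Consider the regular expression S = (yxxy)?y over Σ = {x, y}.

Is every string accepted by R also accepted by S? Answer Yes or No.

No

The string xxxx is in L(R) but not in L(S).
So L(R) ⊄ L(S).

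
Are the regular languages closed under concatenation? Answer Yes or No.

If R₁ and R₂ are regular expressions for the two languages then R₁R₂ denotes L₁L₂; on automata, add ε-moves from every accepting state of an NFA for L₁ to the start state of an NFA for L₂ and keep only the second machine's accepting states.
So the regular languages are closed under concatenation.

Yes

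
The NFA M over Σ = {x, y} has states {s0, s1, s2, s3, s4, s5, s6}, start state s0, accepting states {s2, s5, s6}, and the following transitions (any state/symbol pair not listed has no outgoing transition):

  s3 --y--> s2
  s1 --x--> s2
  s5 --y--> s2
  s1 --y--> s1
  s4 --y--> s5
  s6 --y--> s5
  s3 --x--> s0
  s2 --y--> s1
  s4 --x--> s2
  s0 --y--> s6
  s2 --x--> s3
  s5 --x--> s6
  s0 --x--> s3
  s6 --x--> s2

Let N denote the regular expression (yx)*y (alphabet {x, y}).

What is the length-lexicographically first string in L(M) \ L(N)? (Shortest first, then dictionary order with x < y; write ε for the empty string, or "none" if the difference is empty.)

The string xy is accepted by M but not by N.
No shorter string lies in the difference, and xy is the lexicographically first length-2 string in L(M) \ L(N).

xy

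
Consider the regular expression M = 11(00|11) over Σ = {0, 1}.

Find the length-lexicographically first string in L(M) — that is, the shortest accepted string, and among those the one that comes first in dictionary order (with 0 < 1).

By inspection of the expression, no string of length less than 4 matches, and 1100 is the lexicographically first match of length 4.

1100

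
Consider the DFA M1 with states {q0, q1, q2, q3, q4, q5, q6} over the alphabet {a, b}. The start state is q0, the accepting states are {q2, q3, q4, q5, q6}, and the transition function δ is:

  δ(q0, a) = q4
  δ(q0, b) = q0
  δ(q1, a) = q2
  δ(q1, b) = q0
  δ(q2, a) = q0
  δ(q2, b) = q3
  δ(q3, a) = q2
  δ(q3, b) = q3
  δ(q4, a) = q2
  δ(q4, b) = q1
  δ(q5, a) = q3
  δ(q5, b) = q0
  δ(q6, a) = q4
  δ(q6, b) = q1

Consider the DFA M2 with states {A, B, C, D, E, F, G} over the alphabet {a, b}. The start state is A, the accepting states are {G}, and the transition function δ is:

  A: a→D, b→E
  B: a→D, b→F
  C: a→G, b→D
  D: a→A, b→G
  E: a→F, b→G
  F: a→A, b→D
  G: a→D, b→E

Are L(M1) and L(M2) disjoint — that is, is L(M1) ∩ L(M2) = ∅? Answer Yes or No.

The string aabb is accepted by both M1 and M2.
Hence L(M1) ∩ L(M2) ≠ ∅.

No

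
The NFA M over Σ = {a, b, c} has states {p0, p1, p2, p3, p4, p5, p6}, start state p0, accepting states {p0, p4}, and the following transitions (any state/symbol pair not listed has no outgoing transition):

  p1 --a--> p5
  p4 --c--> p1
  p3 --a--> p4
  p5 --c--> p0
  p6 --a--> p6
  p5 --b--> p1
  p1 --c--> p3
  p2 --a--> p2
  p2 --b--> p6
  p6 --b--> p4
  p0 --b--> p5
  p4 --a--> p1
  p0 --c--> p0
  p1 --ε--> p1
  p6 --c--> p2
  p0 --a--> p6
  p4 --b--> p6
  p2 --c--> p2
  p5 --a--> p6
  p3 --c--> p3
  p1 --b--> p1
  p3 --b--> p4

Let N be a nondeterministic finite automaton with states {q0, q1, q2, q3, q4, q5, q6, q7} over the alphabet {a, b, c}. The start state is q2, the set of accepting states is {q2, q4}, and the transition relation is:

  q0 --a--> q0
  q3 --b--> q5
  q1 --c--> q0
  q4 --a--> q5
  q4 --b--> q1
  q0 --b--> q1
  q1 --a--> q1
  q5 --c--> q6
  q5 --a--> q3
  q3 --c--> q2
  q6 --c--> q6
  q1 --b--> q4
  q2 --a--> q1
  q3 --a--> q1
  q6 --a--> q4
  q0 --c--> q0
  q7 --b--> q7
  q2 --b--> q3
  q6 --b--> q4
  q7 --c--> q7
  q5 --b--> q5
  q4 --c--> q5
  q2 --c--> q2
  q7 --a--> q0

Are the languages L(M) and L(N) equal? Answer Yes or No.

Exploring the product automaton M × N from the start pair (p0, q2), following both machines on each input symbol, reaches 7 state pairs: (p0, q2), (p6, q1), (p5, q3), (p4, q4), (p2, q0), (p1, q5), (p3, q6).
M accepts in {p0, p4} and N accepts in {q2, q4}. In every reachable pair the two components are either both accepting — (p0, q2), (p4, q4) — or both non-accepting, so no string is accepted by exactly one of the machines: L(M) \ L(N) and L(N) \ L(M) are both empty.
Hence every string is accepted by M iff it is accepted by N, and the two languages coincide.

Yes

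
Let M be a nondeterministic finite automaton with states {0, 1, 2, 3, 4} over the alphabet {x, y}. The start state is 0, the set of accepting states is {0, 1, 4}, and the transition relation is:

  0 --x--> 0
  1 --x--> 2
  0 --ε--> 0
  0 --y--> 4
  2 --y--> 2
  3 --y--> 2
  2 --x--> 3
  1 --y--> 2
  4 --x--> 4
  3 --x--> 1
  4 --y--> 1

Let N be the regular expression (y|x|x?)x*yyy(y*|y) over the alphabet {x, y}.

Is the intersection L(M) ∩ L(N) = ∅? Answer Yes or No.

Yes

Converting the expression N to a DFA (subset construction, then merging equivalent states) gives the minimal DFA with states {n0, n1, n2, n3, n4, n5, n6}, start state n0, accepting states {n6} and transitions n0: x→n1, y→n2; n1: x→n1, y→n3; n2: x→n1, y→n4; n3: x→n5, y→n4; n4: x→n5, y→n6; n5: x→n5, y→n5; n6: x→n5, y→n6.
Exploring the product automaton M × N from the start pair (0, n0), following both machines on each input symbol, reaches 13 state pairs: (0, n0), (0, n1), (4, n2), (4, n3), (4, n1), (1, n4), (4, n5), (1, n3), (2, n5), (2, n6), (1, n5), (2, n4), (3, n5).
M accepts in {0, 1, 4} and N accepts in {n6}; no reachable pair has both components accepting, so no string drives both machines to acceptance simultaneously and L(M) ∩ L(N) = ∅.
So no string is accepted by both, and the intersection is empty.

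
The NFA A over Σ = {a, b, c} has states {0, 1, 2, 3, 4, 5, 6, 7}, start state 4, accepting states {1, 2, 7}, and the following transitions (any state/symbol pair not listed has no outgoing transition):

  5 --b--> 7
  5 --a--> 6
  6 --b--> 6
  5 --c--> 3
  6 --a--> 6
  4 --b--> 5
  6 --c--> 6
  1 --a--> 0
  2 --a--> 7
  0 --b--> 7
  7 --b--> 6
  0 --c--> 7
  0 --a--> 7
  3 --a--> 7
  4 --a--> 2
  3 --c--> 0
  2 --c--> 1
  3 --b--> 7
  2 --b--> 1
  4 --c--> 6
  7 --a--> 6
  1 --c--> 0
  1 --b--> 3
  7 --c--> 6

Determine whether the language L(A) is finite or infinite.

The useful states (reachable from 4 and able to reach an accepting state) are {0, 1, 2, 3, 4, 5, 7}.
Restricted to these states the transition graph has no cycle, so every accepting path has bounded length and L is finite.

finite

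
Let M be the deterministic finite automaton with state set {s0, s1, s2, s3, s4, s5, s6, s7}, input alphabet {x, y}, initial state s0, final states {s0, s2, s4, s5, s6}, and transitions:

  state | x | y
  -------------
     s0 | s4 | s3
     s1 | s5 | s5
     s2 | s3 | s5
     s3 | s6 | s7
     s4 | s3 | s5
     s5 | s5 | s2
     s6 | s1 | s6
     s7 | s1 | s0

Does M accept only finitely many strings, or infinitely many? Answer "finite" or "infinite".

infinite

State s3 is reachable from the start and can reach an accepting state, and it lies on the cycle s3 → s6 → s1 → s5 → s2 → s3.
Traversing that cycle any number of times yields accepted strings of unbounded length, so the language is infinite.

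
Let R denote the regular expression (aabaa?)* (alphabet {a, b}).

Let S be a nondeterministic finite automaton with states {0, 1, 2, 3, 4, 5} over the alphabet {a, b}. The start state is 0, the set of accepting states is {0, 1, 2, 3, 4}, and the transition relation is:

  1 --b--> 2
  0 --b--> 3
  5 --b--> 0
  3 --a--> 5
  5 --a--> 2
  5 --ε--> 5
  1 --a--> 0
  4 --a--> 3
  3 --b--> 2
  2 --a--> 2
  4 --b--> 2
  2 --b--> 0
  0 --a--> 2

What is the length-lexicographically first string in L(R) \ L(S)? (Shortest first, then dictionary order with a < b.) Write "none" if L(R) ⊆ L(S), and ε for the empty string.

Converting the expression R to a DFA (subset construction, then merging equivalent states) gives the minimal DFA with states {r0, r1, r2, r3, r4, r5, r6, r7}, start state r0, accepting states {r0, r5, r6} and transitions r0: a→r1, b→r2; r1: a→r3, b→r2; r2: a→r2, b→r2; r3: a→r2, b→r4; r4: a→r5, b→r2; r5: a→r6, b→r2; r6: a→r7, b→r2; r7: a→r3, b→r4.
Exploring the product automaton R × S from the start pair (r0, 0), following both machines on each input symbol, reaches 11 state pairs: (r0, 0), (r1, 2), (r2, 3), (r3, 2), (r2, 0), (r2, 5), (r2, 2), (r4, 0), (r5, 2), (r6, 2), (r7, 2).
R accepts in {r0, r5, r6} and S accepts in {0, 1, 2, 3, 4}. The reachable pairs whose R-component is accepting are (r0, 0), (r5, 2), (r6, 2); in each of them the S-component is accepting too, so the product for L(R) \ L(S) (R-component accepting, S-component rejecting) has no reachable accepting pair and the difference is empty.
So every string accepted by R is also accepted by S: L(R) \ L(S) = ∅ and there is no such string.

none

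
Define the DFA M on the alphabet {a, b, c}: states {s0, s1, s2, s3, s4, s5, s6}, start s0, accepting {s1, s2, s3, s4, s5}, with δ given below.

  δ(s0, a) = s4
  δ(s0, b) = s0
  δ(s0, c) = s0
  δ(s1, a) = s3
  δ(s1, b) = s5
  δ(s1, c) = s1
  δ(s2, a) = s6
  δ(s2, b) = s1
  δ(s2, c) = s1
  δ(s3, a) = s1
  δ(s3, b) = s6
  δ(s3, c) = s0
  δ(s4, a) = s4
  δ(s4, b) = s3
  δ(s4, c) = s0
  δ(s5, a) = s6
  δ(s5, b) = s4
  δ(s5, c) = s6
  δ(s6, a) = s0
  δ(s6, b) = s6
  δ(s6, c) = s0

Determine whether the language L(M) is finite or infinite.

State s0 is reachable from the start and can reach an accepting state, and it lies on the cycle s0 → s0.
Traversing that cycle any number of times yields accepted strings of unbounded length, so the language is infinite.

infinite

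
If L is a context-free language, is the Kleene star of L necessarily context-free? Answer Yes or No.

Yes

If S₁ is the start symbol of a grammar for L, the grammar with new start symbol S and productions S → S₁S | ε generates L*.
So the context-free languages are closed under Kleene star.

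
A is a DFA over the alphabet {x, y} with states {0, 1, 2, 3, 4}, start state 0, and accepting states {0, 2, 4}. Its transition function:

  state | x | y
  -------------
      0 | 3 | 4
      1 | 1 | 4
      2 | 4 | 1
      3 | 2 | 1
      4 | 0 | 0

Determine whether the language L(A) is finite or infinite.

infinite

State 1 is reachable from the start and can reach an accepting state, and it lies on the cycle 1 → 1.
Traversing that cycle any number of times yields accepted strings of unbounded length, so the language is infinite.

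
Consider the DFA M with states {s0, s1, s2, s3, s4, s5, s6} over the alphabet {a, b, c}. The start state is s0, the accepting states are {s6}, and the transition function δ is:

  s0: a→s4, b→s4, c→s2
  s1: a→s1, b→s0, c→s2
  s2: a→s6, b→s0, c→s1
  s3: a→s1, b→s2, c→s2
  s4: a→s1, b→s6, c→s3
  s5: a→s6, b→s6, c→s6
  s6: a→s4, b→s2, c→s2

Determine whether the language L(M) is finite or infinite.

infinite

State s0 is reachable from the start and can reach an accepting state, and it lies on the cycle s0 → s2 → s0.
Traversing that cycle any number of times yields accepted strings of unbounded length, so the language is infinite.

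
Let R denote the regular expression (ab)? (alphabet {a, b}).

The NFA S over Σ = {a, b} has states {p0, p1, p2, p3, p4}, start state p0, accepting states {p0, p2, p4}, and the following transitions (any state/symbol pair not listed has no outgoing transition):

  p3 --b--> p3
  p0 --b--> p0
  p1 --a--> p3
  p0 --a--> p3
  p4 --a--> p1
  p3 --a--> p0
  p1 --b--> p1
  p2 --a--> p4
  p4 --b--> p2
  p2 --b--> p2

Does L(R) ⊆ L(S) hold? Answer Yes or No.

No

The string ab is in L(R) but not in L(S).
So L(R) ⊄ L(S).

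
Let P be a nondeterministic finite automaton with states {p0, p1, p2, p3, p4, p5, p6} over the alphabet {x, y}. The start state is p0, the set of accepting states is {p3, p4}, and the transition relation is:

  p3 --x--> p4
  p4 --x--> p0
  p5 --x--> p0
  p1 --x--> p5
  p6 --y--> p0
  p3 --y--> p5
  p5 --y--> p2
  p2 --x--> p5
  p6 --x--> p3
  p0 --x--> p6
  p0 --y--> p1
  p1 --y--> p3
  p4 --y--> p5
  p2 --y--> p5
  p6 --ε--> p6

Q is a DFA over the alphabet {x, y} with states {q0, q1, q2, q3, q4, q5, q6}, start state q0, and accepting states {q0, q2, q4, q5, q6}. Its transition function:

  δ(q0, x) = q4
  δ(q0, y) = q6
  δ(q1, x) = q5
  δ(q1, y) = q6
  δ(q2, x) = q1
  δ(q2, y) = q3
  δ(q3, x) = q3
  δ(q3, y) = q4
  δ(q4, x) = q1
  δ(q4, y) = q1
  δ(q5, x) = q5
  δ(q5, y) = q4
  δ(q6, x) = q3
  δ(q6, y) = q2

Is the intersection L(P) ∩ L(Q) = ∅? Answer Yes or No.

No

The string yy is accepted by both P and Q.
Hence L(P) ∩ L(Q) ≠ ∅.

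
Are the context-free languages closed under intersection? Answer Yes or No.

{aⁿbⁿcᵐ : m,n≥0} and {aᵐbⁿcⁿ : m,n≥0} are both context-free, but their intersection {aⁿbⁿcⁿ : n≥0} is not (pumping lemma).

No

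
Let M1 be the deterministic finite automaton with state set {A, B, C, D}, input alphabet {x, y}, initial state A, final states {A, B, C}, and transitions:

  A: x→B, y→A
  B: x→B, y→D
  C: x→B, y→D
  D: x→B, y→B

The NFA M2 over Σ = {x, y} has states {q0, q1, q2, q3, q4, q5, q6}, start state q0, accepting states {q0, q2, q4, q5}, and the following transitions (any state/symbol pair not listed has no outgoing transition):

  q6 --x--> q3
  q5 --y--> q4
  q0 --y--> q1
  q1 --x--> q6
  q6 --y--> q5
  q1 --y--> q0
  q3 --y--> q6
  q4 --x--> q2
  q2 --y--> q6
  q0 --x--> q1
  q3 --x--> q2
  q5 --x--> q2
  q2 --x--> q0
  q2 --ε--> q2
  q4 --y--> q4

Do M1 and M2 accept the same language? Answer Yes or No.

No

The string x is accepted by M1 but rejected by M2.
So L(M1) ≠ L(M2).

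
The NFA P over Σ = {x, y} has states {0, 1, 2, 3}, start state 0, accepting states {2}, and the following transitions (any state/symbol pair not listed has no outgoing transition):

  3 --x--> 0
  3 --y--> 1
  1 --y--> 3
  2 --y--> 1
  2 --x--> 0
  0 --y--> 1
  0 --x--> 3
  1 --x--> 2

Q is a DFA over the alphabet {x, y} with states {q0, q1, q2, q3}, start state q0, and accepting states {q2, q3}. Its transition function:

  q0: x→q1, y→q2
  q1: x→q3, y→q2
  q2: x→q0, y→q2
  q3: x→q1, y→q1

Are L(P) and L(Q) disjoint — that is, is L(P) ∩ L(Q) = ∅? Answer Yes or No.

The string xxyx is accepted by both P and Q.
Hence L(P) ∩ L(Q) ≠ ∅.

No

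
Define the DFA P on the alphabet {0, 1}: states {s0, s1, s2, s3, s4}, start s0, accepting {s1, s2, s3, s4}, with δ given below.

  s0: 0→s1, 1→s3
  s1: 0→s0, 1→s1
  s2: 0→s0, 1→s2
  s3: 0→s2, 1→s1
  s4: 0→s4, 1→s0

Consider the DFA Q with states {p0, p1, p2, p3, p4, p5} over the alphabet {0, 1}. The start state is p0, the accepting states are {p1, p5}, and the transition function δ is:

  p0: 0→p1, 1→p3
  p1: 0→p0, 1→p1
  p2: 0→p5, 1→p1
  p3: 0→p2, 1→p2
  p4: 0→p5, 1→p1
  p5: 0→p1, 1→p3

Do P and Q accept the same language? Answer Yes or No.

No

The string 1 is accepted by P but rejected by Q.
So L(P) ≠ L(Q).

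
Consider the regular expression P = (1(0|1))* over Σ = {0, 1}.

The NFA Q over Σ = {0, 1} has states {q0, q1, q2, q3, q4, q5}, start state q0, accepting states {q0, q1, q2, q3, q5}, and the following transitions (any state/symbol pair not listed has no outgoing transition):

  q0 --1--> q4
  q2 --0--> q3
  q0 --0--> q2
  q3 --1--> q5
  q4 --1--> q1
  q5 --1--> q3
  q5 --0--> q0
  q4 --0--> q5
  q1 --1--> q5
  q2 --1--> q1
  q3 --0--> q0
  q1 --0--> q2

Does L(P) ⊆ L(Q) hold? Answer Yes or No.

Yes

Converting the expression P to a DFA (subset construction, then merging equivalent states) gives the minimal DFA with states {p0, p1, p2}, start state p0, accepting states {p0} and transitions p0: 0→p1, 1→p2; p1: 0→p1, 1→p1; p2: 0→p0, 1→p0.
Exploring the product automaton P × Q from the start pair (p0, q0), following both machines on each input symbol, reaches 13 state pairs: (p0, q0), (p1, q2), (p2, q4), (p1, q3), (p1, q1), (p0, q5), (p0, q1), (p1, q0), (p1, q5), (p2, q3), (p2, q5), (p1, q4), (p0, q3).
P accepts in {p0} and Q accepts in {q0, q1, q2, q3, q5}. The reachable pairs whose P-component is accepting are (p0, q0), (p0, q5), (p0, q1), (p0, q3); in each of them the Q-component is accepting too, so the product for L(P) \ L(Q) (P-component accepting, Q-component rejecting) has no reachable accepting pair and the difference is empty.
Hence every string in L(P) is also in L(Q).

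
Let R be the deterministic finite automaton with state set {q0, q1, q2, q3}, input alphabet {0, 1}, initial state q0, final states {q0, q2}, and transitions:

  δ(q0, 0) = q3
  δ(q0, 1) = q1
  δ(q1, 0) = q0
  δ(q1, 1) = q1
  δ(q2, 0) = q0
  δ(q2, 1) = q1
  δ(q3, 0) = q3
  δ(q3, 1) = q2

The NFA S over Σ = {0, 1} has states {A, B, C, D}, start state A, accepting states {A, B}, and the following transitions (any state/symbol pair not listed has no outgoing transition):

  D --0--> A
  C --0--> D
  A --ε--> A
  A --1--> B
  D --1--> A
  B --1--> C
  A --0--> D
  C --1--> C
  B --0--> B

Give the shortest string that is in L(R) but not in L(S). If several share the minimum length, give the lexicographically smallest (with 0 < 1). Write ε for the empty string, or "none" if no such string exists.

The string 010 is accepted by R but not by S.
No shorter string lies in the difference, and 010 is the lexicographically first length-3 string in L(R) \ L(S).

010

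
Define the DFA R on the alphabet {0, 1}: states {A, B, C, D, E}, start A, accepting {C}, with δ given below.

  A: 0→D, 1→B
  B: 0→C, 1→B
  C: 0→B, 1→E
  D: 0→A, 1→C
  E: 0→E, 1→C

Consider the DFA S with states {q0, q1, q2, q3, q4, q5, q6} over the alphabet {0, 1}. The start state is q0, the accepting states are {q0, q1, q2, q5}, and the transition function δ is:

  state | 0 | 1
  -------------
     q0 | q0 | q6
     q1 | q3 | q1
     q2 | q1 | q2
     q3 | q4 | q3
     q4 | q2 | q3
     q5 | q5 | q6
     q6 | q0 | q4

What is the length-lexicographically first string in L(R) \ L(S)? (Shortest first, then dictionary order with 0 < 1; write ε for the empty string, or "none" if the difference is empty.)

01

The string 01 is accepted by R but not by S.
No shorter string lies in the difference, and 01 is the lexicographically first length-2 string in L(R) \ L(S).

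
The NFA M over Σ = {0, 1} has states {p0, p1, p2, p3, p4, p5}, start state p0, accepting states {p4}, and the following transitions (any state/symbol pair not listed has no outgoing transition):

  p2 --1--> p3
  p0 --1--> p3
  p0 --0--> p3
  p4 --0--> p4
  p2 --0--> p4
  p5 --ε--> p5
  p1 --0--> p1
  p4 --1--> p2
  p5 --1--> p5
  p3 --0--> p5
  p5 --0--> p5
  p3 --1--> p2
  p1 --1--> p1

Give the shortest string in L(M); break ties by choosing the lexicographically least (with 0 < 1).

010

A breadth-first search from p0 reaches an accepting state first via the path p0 → p3 → p2 → p4 on input 010.
No string of length < 3 is accepted (BFS exhausts all shorter strings without reaching an accepting state), and 010 is the lexicographically least accepting string of length 3.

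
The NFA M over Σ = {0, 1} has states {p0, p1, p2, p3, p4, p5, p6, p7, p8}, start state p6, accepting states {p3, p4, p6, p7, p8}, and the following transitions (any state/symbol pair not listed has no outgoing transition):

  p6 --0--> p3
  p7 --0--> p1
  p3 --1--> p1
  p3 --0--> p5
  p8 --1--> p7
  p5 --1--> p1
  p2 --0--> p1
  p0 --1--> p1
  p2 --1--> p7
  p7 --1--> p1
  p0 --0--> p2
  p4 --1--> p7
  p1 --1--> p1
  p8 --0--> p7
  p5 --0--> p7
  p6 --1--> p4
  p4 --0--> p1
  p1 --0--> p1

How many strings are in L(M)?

The useful subgraph on states {p3, p4, p5, p6, p7} is acyclic, so L(M) is finite; the longest accepting path visits 4 useful states, giving maximum string length 3.
Counting accepting paths from p6 by length: 1 of length 0, 2 of length 1, 1 of length 2, 1 of length 3. Total 5.

5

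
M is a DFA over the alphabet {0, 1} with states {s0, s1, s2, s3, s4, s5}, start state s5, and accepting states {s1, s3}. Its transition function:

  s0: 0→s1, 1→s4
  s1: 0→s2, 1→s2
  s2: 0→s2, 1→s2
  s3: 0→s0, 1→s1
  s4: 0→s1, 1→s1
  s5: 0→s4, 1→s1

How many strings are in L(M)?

The useful subgraph on states {s1, s4, s5} is acyclic, so L(M) is finite; the longest accepting path visits 3 useful states, giving maximum string length 2.
Counting accepting paths from s5 by length: 1 of length 1, 2 of length 2. Total 3.

3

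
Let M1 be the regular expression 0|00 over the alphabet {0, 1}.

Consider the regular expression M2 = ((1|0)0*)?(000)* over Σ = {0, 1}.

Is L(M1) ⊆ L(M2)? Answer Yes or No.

Converting the expression M1 to a DFA (subset construction, then merging equivalent states) gives the minimal DFA with states {r0, r1, r2, r3}, start state r0, accepting states {r1, r3} and transitions r0: 0→r1, 1→r2; r1: 0→r3, 1→r2; r2: 0→r2, 1→r2; r3: 0→r2, 1→r2.
Converting the expression M2 to a DFA (subset construction, then merging equivalent states) gives the minimal DFA with states {t0, t1, t2}, start state t0, accepting states {t0, t1} and transitions t0: 0→t1, 1→t1; t1: 0→t1, 1→t2; t2: 0→t2, 1→t2.
Exploring the product automaton M1 × M2 from the start pair (r0, t0), following both machines on each input symbol, reaches 5 state pairs: (r0, t0), (r1, t1), (r2, t1), (r3, t1), (r2, t2).
M1 accepts in {r1, r3} and M2 accepts in {t0, t1}. The reachable pairs whose M1-component is accepting are (r1, t1), (r3, t1); in each of them the M2-component is accepting too, so the product for L(M1) \ L(M2) (M1-component accepting, M2-component rejecting) has no reachable accepting pair and the difference is empty.
Hence every string in L(M1) is also in L(M2).

Yes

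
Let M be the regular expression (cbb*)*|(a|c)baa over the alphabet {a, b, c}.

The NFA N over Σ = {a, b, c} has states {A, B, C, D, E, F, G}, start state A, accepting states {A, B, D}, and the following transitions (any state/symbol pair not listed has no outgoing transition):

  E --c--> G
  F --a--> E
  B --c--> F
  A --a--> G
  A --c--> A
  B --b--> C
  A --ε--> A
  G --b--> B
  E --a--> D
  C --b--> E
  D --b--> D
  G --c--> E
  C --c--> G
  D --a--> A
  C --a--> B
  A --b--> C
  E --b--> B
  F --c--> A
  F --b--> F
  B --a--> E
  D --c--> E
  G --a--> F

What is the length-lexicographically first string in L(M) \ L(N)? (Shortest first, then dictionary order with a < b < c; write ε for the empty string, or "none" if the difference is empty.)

cb

The string cb is accepted by M but not by N.
No shorter string lies in the difference, and cb is the lexicographically first length-2 string in L(M) \ L(N).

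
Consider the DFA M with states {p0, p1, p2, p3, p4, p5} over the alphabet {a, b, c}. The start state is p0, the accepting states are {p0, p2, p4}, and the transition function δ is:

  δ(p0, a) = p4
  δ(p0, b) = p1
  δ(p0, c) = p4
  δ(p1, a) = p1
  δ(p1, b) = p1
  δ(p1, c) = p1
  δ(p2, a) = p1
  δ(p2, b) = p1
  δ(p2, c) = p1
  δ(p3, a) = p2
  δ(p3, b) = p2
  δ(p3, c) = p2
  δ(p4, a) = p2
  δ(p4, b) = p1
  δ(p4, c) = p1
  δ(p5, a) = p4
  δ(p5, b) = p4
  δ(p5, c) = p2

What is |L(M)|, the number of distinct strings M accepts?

The useful subgraph on states {p0, p2, p4} is acyclic, so L(M) is finite; the longest accepting path visits 3 useful states, giving maximum string length 2.
Counting accepting paths from p0 by length: 1 of length 0, 2 of length 1, 2 of length 2. Total 5.

5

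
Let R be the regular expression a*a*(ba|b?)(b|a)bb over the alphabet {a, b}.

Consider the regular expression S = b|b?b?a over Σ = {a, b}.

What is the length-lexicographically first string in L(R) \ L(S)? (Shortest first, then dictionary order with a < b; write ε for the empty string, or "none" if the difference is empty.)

The string abb is accepted by R but not by S.
No shorter string lies in the difference, and abb is the lexicographically first length-3 string in L(R) \ L(S).

abb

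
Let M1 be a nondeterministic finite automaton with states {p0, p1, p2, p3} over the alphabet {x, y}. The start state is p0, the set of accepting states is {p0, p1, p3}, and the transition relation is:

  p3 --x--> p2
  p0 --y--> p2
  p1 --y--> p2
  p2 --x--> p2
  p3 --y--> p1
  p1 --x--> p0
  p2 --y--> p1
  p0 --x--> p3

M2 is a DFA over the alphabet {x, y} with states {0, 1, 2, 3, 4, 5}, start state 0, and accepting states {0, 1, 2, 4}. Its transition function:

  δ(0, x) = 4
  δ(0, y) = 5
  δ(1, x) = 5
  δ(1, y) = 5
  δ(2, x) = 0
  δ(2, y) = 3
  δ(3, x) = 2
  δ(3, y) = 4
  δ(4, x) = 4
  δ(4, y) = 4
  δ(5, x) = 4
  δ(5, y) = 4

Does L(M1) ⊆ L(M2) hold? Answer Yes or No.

Exploring the product automaton M1 × M2 from the start pair (p0, 0), following both machines on each input symbol, reaches 6 state pairs: (p0, 0), (p3, 4), (p2, 5), (p2, 4), (p1, 4), (p0, 4).
M1 accepts in {p0, p1, p3} and M2 accepts in {0, 1, 2, 4}. The reachable pairs whose M1-component is accepting are (p0, 0), (p3, 4), (p1, 4), (p0, 4); in each of them the M2-component is accepting too, so the product for L(M1) \ L(M2) (M1-component accepting, M2-component rejecting) has no reachable accepting pair and the difference is empty.
Hence every string in L(M1) is also in L(M2).

Yes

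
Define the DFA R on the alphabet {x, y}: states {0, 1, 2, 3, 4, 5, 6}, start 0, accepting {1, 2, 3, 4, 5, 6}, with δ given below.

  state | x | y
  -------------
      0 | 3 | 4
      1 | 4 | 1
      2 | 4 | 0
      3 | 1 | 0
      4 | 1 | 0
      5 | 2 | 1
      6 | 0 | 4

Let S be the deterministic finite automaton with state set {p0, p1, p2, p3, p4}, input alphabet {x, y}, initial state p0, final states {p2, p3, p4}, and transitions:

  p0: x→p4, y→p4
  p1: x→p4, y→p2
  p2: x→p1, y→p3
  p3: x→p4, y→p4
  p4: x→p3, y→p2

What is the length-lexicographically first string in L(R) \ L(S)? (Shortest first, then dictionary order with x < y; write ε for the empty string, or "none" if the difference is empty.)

xyx

The string xyx is accepted by R but not by S.
No shorter string lies in the difference, and xyx is the lexicographically first length-3 string in L(R) \ L(S).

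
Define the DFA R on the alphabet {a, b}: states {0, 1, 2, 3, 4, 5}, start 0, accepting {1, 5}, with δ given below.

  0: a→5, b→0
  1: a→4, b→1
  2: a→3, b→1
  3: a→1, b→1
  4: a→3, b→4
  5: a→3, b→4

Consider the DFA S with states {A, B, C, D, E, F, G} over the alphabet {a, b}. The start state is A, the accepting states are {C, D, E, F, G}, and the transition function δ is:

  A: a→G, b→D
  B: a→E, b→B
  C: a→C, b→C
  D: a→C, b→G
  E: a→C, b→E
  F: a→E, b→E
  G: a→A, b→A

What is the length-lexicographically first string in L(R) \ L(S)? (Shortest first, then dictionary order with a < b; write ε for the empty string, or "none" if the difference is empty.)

bba

The string bba is accepted by R but not by S.
No shorter string lies in the difference, and bba is the lexicographically first length-3 string in L(R) \ L(S).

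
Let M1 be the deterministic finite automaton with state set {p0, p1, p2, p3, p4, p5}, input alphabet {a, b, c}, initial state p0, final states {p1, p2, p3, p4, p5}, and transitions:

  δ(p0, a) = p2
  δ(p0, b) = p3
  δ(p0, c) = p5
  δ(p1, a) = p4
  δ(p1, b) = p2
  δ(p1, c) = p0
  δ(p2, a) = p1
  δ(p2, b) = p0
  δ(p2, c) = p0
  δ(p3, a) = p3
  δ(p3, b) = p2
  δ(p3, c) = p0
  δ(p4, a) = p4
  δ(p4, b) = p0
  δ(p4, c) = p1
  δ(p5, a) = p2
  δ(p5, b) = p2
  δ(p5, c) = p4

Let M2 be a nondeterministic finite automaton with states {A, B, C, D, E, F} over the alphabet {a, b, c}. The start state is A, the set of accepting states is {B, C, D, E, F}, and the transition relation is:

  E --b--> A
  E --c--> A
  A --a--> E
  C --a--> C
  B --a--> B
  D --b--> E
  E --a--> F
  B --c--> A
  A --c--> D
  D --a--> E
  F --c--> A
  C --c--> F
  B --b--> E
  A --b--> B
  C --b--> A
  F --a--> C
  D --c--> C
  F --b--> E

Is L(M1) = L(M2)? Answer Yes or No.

Yes

Exploring the product automaton M1 × M2 from the start pair (p0, A), following both machines on each input symbol, reaches 6 state pairs: (p0, A), (p2, E), (p3, B), (p5, D), (p1, F), (p4, C).
M1 accepts in {p1, p2, p3, p4, p5} and M2 accepts in {B, C, D, E, F}. In every reachable pair the two components are either both accepting — (p2, E), (p3, B), (p5, D), (p1, F), (p4, C) — or both non-accepting, so no string is accepted by exactly one of the machines: L(M1) \ L(M2) and L(M2) \ L(M1) are both empty.
Hence every string is accepted by M1 iff it is accepted by M2, and the two languages coincide.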